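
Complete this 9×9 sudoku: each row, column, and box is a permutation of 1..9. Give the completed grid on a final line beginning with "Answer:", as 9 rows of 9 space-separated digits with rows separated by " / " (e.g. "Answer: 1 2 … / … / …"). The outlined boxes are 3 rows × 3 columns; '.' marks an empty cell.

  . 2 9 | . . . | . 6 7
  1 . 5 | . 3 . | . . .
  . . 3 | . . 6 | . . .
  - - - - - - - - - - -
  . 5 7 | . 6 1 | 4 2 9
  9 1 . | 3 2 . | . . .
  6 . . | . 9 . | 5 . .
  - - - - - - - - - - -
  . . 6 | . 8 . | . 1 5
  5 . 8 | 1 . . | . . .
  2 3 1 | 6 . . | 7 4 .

Step 1. [r4c4∈{8}] r4c4 has the single candidate 8 ⇒ r4c4=8.
Step 2. [r9c6∈{5,9}] across row 9, 9 lands solely at r9c6, so r9c6=9.
Step 3. [r6c2∈{4,8}] across box 4, 8 lands solely at r6c2 ⇒ r6c2=8.
Step 4. [r3c8∈{5,8,9}] col 8 places 5 nowhere but r3c8. So r3c8=5.
Step 5. [r1c7∈{1,3,8}] across row 1, 3 lands solely at r1c7. So r1c7=3.
Step 6. [r3c7∈{1,2,8,9}] col 7 places 1 nowhere but r3c7, so r3c7=1.
Step 7. [r7c6∈{2,3,4,7}] 3 has one home in row 7: r7c6. So r7c6=3.
Step 8. [r3c4∈{2,4,7,9}] r3c4 is the only open cell in row 3 admitting 9 ⇒ r3c4=9.
Step 9. [r3c9∈{2,4,8}] row 3 places 2 nowhere but r3c9, so r3c9=2.
Step 10. [r2c9∈{4,8}] col 9 places 4 nowhere but r2c9. So r2c9=4.
Step 11. [r3c1∈{4,7,8}] 8 has one home in row 3: r3c1 ⇒ r3c1=8.
Step 12. [r1c1∈{4}] r1c1 is down to just 4, so r1c1=4.
Step 13. [r3c2∈{7}] r3c2's peers cover all but 7. So r3c2=7.
Step 14. [r8c5∈{4,7}] across col 5, 7 lands solely at r8c5, so r8c5=7.
Step 15. [r5c6∈{4,5,7}] across row 5, 5 lands solely at r5c6. So r5c6=5.
Step 16. [r5c8∈{7,8}] 7 has one home in row 5: r5c8 ⇒ r5c8=7.
Step 17. [r2c8∈{8,9}] col 8 places 8 nowhere but r2c8, so r2c8=8.
Step 18. [r8c8∈{3,9}] across col 8, 9 lands solely at r8c8. So r8c8=9.
Step 19. [r5c7∈{6,8}] across col 7, 8 lands solely at r5c7 ⇒ r5c7=8.
Step 20. [r7c7∈{2}] r7c7's peers cover all but 2, so r7c7=2.
Step 21. [r7c4∈{4}] r7c4 has the single candidate 4 ⇒ r7c4=4.
Step 22. [r2c4∈{2,7}] r2c4 is the only open cell in col 4 admitting 2. So r2c4=2.
Step 23. [r8c9∈{3,6}] 3 has one home in row 8: r8c9 ⇒ r8c9=3.
Step 24. [r6c6∈{4,7}] r6c6 is the only open cell in col 6 admitting 4 ⇒ r6c6=4.
Step 25. [r9c5∈{5}] r9c5's peers cover all but 5, so r9c5=5.
Step 26. [r8c7∈{6}] nothing but 6 survives at r8c7 ⇒ r8c7=6.
Step 27. [r2c2∈{6}] r2c2's peers cover all but 6, so r2c2=6.
Step 28. [r7c2∈{9}] only 9 remains possible at r7c2, so r7c2=9.
Step 29. [r9c9∈{8}] r9c9 has the single candidate 8 ⇒ r9c9=8.
Step 30. [r1c5∈{1}] nothing but 1 survives at r1c5, so r1c5=1.
Step 31. [r1c4∈{5}] only 5 remains possible at r1c4. So r1c4=5.
Step 32. [r3c5∈{4}] nothing but 4 survives at r3c5, so r3c5=4.
Step 33. [r6c3∈{2}] only 2 remains possible at r6c3. So r6c3=2.
Step 34. [r6c4∈{7}] nothing but 7 survives at r6c4. So r6c4=7.
Step 35. [r7c1∈{7}] only 7 remains possible at r7c1. So r7c1=7.
Step 36. [r6c9∈{1}] r6c9's peers cover all but 1. So r6c9=1.
Step 37. [r8c6∈{2}] nothing but 2 survives at r8c6. So r8c6=2.
Step 38. [r6c8∈{3}] r6c8 is down to just 3. So r6c8=3.
Step 39. [r2c6∈{7}] r2c6's peers cover all but 7 ⇒ r2c6=7.
Step 40. [r8c2∈{4}] r8c2's peers cover all but 4. So r8c2=4.
Step 41. [r5c3∈{4}] r5c3's peers cover all but 4, so r5c3=4.
Step 42. [r5c9∈{6}] only 6 remains possible at r5c9. So r5c9=6.
Step 43. [r1c6∈{8}] r1c6 has the single candidate 8 ⇒ r1c6=8.
Step 44. [r4c1∈{3}] r4c1 has the single candidate 3 ⇒ r4c1=3.
Step 45. [r2c7∈{9}] r2c7's peers cover all but 9 ⇒ r2c7=9.

Answer: 4 2 9 5 1 8 3 6 7 / 1 6 5 2 3 7 9 8 4 / 8 7 3 9 4 6 1 5 2 / 3 5 7 8 6 1 4 2 9 / 9 1 4 3 2 5 8 7 6 / 6 8 2 7 9 4 5 3 1 / 7 9 6 4 8 3 2 1 5 / 5 4 8 1 7 2 6 9 3 / 2 3 1 6 5 9 7 4 8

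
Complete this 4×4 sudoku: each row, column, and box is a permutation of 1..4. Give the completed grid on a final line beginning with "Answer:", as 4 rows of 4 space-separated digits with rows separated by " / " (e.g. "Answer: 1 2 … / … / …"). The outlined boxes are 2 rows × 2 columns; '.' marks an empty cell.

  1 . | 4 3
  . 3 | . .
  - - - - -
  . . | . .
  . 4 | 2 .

Step 1. [r3c2∈{1,2}] across col 2, 1 lands solely at r3c2 ⇒ r3c2=1.
Step 2. [r2c4∈{1,2}] in col 4, 2 fits only at r2c4, so r2c4=2.
Step 3. [r4c1∈{3}] r4c1 has the single candidate 3, so r4c1=3.
Step 4. [r2c3∈{1}] r2c3 is down to just 1. So r2c3=1.
Step 5. [r3c3∈{3}] r3c3 has the single candidate 3 ⇒ r3c3=3.
Step 6. [r2c1∈{4}] r2c1 has the single candidate 4, so r2c1=4.
Step 7. [r3c4∈{4}] only 4 remains possible at r3c4 ⇒ r3c4=4.
Step 8. [r1c2∈{2}] only 2 remains possible at r1c2 ⇒ r1c2=2.
Step 9. [r3c1∈{2}] r3c1 is down to just 2 ⇒ r3c1=2.
Step 10. [r4c4∈{1}] r4c4 has the single candidate 1. So r4c4=1.

Answer: 1 2 4 3 / 4 3 1 2 / 2 1 3 4 / 3 4 2 1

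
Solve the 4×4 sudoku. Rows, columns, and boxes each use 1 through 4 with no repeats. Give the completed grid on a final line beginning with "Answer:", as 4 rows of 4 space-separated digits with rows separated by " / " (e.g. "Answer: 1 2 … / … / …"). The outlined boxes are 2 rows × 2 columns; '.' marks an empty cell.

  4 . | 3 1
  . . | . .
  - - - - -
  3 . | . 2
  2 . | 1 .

Step 1. [r3c3∈{4}] r3c3's peers cover all but 4. So r3c3=4.
Step 2. [r2c2∈{1,2,3}] row 2 places 3 nowhere but r2c2. So r2c2=3.
Step 3. [r4c2∈{4}] r4c2 has the single candidate 4, so r4c2=4.
Step 4. [r4c4∈{3}] r4c4 has the single candidate 3 ⇒ r4c4=3.
Step 5. [r1c2∈{2}] nothing but 2 survives at r1c2 ⇒ r1c2=2.
Step 6. [r2c4∈{4}] r2c4's peers cover all but 4 ⇒ r2c4=4.
Step 7. [r2c3∈{2}] only 2 remains possible at r2c3 ⇒ r2c3=2.
Step 8. [r3c2∈{1}] r3c2's peers cover all but 1. So r3c2=1.
Step 9. [r2c1∈{1}] r2c1's peers cover all but 1 ⇒ r2c1=1.

Answer: 4 2 3 1 / 1 3 2 4 / 3 1 4 2 / 2 4 1 3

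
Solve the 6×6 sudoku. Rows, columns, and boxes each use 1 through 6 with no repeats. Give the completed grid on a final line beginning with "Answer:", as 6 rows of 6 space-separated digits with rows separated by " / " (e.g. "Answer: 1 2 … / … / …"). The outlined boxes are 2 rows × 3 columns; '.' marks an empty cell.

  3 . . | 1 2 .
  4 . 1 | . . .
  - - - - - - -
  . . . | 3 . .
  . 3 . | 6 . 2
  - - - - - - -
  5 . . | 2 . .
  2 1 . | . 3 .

Step 1. [r6c4∈{4,5}] across col 4, 4 lands solely at r6c4. So r6c4=4.
Step 2. [r6c3∈{6}] only 6 remains possible at r6c3, so r6c3=6.
Step 3. [r1c3∈{5}] r1c3's peers cover all but 5 ⇒ r1c3=5.
Step 4. [r4c5∈{1,4,5}] row 4 places 5 nowhere but r4c5, so r4c5=5.
Step 5. [r2c5∈{6}] r2c5's peers cover all but 6 ⇒ r2c5=6.
Step 6. [r3c5∈{1,4}] r3c5 is the only open cell in col 5 admitting 4 ⇒ r3c5=4.
Step 7. [r3c2∈{2,5,6}] in row 3, 5 fits only at r3c2, so r3c2=5.
Step 8. [r3c6∈{1}] r3c6's peers cover all but 1. So r3c6=1.
Step 9. [r6c6∈{5}] r6c6 has the single candidate 5, so r6c6=5.
Step 10. [r4c3∈{4}] only 4 remains possible at r4c3. So r4c3=4.
Step 11. [r4c1∈{1}] r4c1 is down to just 1 ⇒ r4c1=1.
Step 12. [r5c3∈{3}] r5c3 is down to just 3. So r5c3=3.
Step 13. [r5c6∈{6}] r5c6's peers cover all but 6. So r5c6=6.
Step 14. [r3c1∈{6}] r3c1 is down to just 6 ⇒ r3c1=6.
Step 15. [r2c6∈{3}] r2c6 is down to just 3 ⇒ r2c6=3.
Step 16. [r1c6∈{4}] r1c6's peers cover all but 4, so r1c6=4.
Step 17. [r1c2∈{6}] r1c2 is down to just 6 ⇒ r1c2=6.
Step 18. [r5c5∈{1}] nothing but 1 survives at r5c5. So r5c5=1.
Step 19. [r5c2∈{4}] r5c2's peers cover all but 4 ⇒ r5c2=4.
Step 20. [r3c3∈{2}] r3c3 is down to just 2, so r3c3=2.
Step 21. [r2c2∈{2}] r2c2 is down to just 2, so r2c2=2.
Step 22. [r2c4∈{5}] r2c4 is down to just 5 ⇒ r2c4=5.

Answer: 3 6 5 1 2 4 / 4 2 1 5 6 3 / 6 5 2 3 4 1 / 1 3 4 6 5 2 / 5 4 3 2 1 6 / 2 1 6 4 3 5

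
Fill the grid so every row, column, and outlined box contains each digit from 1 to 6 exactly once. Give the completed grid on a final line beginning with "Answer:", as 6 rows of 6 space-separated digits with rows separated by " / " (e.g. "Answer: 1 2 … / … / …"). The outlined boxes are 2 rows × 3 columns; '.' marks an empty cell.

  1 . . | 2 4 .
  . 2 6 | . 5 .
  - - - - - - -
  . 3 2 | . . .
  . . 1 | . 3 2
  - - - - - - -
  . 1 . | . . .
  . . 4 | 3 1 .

Step 1. [r4c2∈{4,5,6}] 4 has one home in col 2: r4c2. So r4c2=4.
Step 2. [r3c5∈{6}] nothing but 6 survives at r3c5 ⇒ r3c5=6.
Step 3. [r5c4∈{4,5,6}] across col 4, 6 lands solely at r5c4. So r5c4=6.
Step 4. [r3c1∈{5}] nothing but 5 survives at r3c1. So r3c1=5.
Step 5. [r5c6∈{4,5}] 4 has one home in row 5: r5c6. So r5c6=4.
Step 6. [r5c3∈{3,5}] 5 has one home in row 5: r5c3. So r5c3=5.
Step 7. [r5c1∈{2,3}] row 5 places 3 nowhere but r5c1 ⇒ r5c1=3.
Step 8. [r2c6∈{1,3}] 3 has one home in row 2: r2c6, so r2c6=3.
Step 9. [r3c4∈{1,4}] across row 3, 4 lands solely at r3c4 ⇒ r3c4=4.
Step 10. [r6c2∈{6}] nothing but 6 survives at r6c2 ⇒ r6c2=6.
Step 11. [r1c6∈{6}] r1c6 is down to just 6, so r1c6=6.
Step 12. [r1c3∈{3}] nothing but 3 survives at r1c3. So r1c3=3.
Step 13. [r6c6∈{5}] nothing but 5 survives at r6c6. So r6c6=5.
Step 14. [r1c2∈{5}] only 5 remains possible at r1c2, so r1c2=5.
Step 15. [r3c6∈{1}] nothing but 1 survives at r3c6, so r3c6=1.
Step 16. [r2c4∈{1}] r2c4 has the single candidate 1, so r2c4=1.
Step 17. [r4c4∈{5}] nothing but 5 survives at r4c4, so r4c4=5.
Step 18. [r4c1∈{6}] r4c1's peers cover all but 6 ⇒ r4c1=6.
Step 19. [r6c1∈{2}] r6c1 is down to just 2, so r6c1=2.
Step 20. [r5c5∈{2}] r5c5 is down to just 2 ⇒ r5c5=2.
Step 21. [r2c1∈{4}] r2c1's peers cover all but 4. So r2c1=4.

Answer: 1 5 3 2 4 6 / 4 2 6 1 5 3 / 5 3 2 4 6 1 / 6 4 1 5 3 2 / 3 1 5 6 2 4 / 2 6 4 3 1 5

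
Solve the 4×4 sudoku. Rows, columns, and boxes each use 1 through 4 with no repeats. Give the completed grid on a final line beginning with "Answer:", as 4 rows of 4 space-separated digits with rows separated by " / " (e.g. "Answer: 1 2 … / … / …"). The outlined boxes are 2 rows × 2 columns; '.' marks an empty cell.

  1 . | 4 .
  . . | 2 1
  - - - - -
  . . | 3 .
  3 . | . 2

Step 1. [r4c2∈{1,4}] across row 4, 4 lands solely at r4c2, so r4c2=4.
Step 2. [r1c2∈{2,3}] across row 1, 2 lands solely at r1c2, so r1c2=2.
Step 3. [r4c3∈{1}] only 1 remains possible at r4c3. So r4c3=1.
Step 4. [r3c2∈{1}] r3c2 has the single candidate 1. So r3c2=1.
Step 5. [r3c1∈{2}] r3c1's peers cover all but 2, so r3c1=2.
Step 6. [r3c4∈{4}] only 4 remains possible at r3c4, so r3c4=4.
Step 7. [r2c1∈{4}] r2c1 is down to just 4 ⇒ r2c1=4.
Step 8. [r2c2∈{3}] nothing but 3 survives at r2c2 ⇒ r2c2=3.
Step 9. [r1c4∈{3}] r1c4's peers cover all but 3, so r1c4=3.

Answer: 1 2 4 3 / 4 3 2 1 / 2 1 3 4 / 3 4 1 2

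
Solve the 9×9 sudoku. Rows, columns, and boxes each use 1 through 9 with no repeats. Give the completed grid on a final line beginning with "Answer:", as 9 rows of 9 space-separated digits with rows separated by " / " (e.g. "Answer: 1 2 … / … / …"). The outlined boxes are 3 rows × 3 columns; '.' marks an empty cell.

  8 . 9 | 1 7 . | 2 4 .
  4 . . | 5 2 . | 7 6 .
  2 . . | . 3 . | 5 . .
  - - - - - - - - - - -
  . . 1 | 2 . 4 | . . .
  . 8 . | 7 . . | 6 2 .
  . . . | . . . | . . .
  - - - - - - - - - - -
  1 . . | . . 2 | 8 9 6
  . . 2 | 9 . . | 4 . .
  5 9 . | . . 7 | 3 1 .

Step 1. [r7c5∈{4,5}] row 7 places 5 nowhere but r7c5. So r7c5=5.
Step 2. [r4c7∈{9}] only 9 remains possible at r4c7. So r4c7=9.
Step 3. [r3c8∈{8}] only 8 remains possible at r3c8. So r3c8=8.
Step 4. [r2c3∈{3}] r2c3's peers cover all but 3 ⇒ r2c3=3.
Step 5. [r6c2∈{2,3,4,5,6,7}] in row 6, 2 fits only at r6c2, so r6c2=2.
Step 6. [r7c2∈{3,4,7}] r7c2 is the only open cell in col 2 admitting 4 ⇒ r7c2=4.
Step 7. [r1c6∈{6}] r1c6's peers cover all but 6, so r1c6=6.
Step 8. [r3c6∈{9}] r3c6 has the single candidate 9. So r3c6=9.
Step 9. [r6c7∈{1}] nothing but 1 survives at r6c7. So r6c7=1.
Step 10. [r7c3∈{7}] r7c3 has the single candidate 7, so r7c3=7.
Step 11. [r9c3∈{6,8}] r9c3 is the only open cell in col 3 admitting 8. So r9c3=8.
Step 12. [r6c4∈{3,6,8}] col 4 places 8 nowhere but r6c4 ⇒ r6c4=8.
Step 13. [r4c5∈{6}] only 6 remains possible at r4c5. So r4c5=6.
Step 14. [r4c9∈{3,5,7,8}] across row 4, 8 lands solely at r4c9. So r4c9=8.
Step 15. [r3c2∈{1,6,7}] across row 3, 7 lands solely at r3c2. So r3c2=7.
Step 16. [r6c5∈{9}] r6c5's peers cover all but 9. So r6c5=9.
Step 17. [r8c2∈{3,6}] r8c2 is the only open cell in col 2 admitting 6 ⇒ r8c2=6.
Step 18. [r4c2∈{3,5}] col 2 places 3 nowhere but r4c2 ⇒ r4c2=3.
Step 19. [r4c8∈{5,7}] r4c8 is the only open cell in row 4 admitting 5, so r4c8=5.
Step 20. [r6c8∈{3,7}] in col 8, 3 fits only at r6c8. So r6c8=3.
Step 21. [r6c9∈{4,7}] across box 6, 7 lands solely at r6c9 ⇒ r6c9=7.
Step 22. [r6c3∈{4,5,6}] in row 6, 4 fits only at r6c3. So r6c3=4.
Step 23. [r5c6∈{1,3,5}] across row 5, 3 lands solely at r5c6 ⇒ r5c6=3.
Step 24. [r8c5∈{1,8}] col 5 places 8 nowhere but r8c5, so r8c5=8.
Step 25. [r2c2∈{1}] r2c2's peers cover all but 1. So r2c2=1.
Step 26. [r9c4∈{4,6}] across row 9, 6 lands solely at r9c4 ⇒ r9c4=6.
Step 27. [r2c6∈{8}] only 8 remains possible at r2c6 ⇒ r2c6=8.
Step 28. [r8c9∈{5}] nothing but 5 survives at r8c9. So r8c9=5.
Step 29. [r1c2∈{5}] r1c2 has the single candidate 5, so r1c2=5.
Step 30. [r9c9∈{2}] nothing but 2 survives at r9c9 ⇒ r9c9=2.
Step 31. [r7c4∈{3}] r7c4's peers cover all but 3. So r7c4=3.
Step 32. [r3c9∈{1}] r3c9 has the single candidate 1, so r3c9=1.
Step 33. [r2c9∈{9}] nothing but 9 survives at r2c9 ⇒ r2c9=9.
Step 34. [r3c3∈{6}] r3c3 has the single candidate 6. So r3c3=6.
Step 35. [r1c9∈{3}] r1c9 is down to just 3. So r1c9=3.
Step 36. [r5c5∈{1}] r5c5 has the single candidate 1 ⇒ r5c5=1.
Step 37. [r6c1∈{6}] only 6 remains possible at r6c1, so r6c1=6.
Step 38. [r5c3∈{5}] only 5 remains possible at r5c3. So r5c3=5.
Step 39. [r5c9∈{4}] r5c9's peers cover all but 4 ⇒ r5c9=4.
Step 40. [r3c4∈{4}] r3c4 is down to just 4. So r3c4=4.
Step 41. [r6c6∈{5}] r6c6 is down to just 5 ⇒ r6c6=5.
Step 42. [r8c6∈{1}] r8c6's peers cover all but 1. So r8c6=1.
Step 43. [r8c8∈{7}] nothing but 7 survives at r8c8, so r8c8=7.
Step 44. [r9c5∈{4}] r9c5's peers cover all but 4 ⇒ r9c5=4.
Step 45. [r8c1∈{3}] nothing but 3 survives at r8c1 ⇒ r8c1=3.
Step 46. [r5c1∈{9}] r5c1 is down to just 9 ⇒ r5c1=9.
Step 47. [r4c1∈{7}] r4c1's peers cover all but 7 ⇒ r4c1=7.

Answer: 8 5 9 1 7 6 2 4 3 / 4 1 3 5 2 8 7 6 9 / 2 7 6 4 3 9 5 8 1 / 7 3 1 2 6 4 9 5 8 / 9 8 5 7 1 3 6 2 4 / 6 2 4 8 9 5 1 3 7 / 1 4 7 3 5 2 8 9 6 / 3 6 2 9 8 1 4 7 5 / 5 9 8 6 4 7 3 1 2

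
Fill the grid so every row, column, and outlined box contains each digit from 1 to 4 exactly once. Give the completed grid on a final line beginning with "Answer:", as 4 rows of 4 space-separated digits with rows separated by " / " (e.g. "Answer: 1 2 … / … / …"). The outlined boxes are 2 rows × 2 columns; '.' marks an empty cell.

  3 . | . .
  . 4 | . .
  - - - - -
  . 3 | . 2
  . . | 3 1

Step 1. [r1c2∈{1,2}] r1c2 is the only open cell in col 2 admitting 1 ⇒ r1c2=1.
Step 2. [r1c3∈{2,4}] r1c3 is the only open cell in row 1 admitting 2 ⇒ r1c3=2.
Step 3. [r4c1∈{2,4}] 4 has one home in row 4: r4c1 ⇒ r4c1=4.
Step 4. [r2c1∈{2}] nothing but 2 survives at r2c1, so r2c1=2.
Step 5. [r3c1∈{1}] nothing but 1 survives at r3c1, so r3c1=1.
Step 6. [r1c4∈{4}] nothing but 4 survives at r1c4, so r1c4=4.
Step 7. [r4c2∈{2}] r4c2's peers cover all but 2, so r4c2=2.
Step 8. [r2c4∈{3}] nothing but 3 survives at r2c4 ⇒ r2c4=3.
Step 9. [r2c3∈{1}] r2c3's peers cover all but 1, so r2c3=1.
Step 10. [r3c3∈{4}] r3c3 is down to just 4 ⇒ r3c3=4.

Answer: 3 1 2 4 / 2 4 1 3 / 1 3 4 2 / 4 2 3 1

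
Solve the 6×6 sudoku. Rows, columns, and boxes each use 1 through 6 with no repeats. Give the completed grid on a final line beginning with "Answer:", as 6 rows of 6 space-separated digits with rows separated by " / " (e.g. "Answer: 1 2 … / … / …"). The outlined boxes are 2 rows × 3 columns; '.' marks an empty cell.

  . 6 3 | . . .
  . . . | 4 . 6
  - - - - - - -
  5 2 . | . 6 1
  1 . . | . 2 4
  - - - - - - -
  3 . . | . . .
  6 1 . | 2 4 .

Step 1. [r5c6∈{5}] r5c6's peers cover all but 5 ⇒ r5c6=5.
Step 2. [r5c5∈{1}] r5c5's peers cover all but 1, so r5c5=1.
Step 3. [r2c3∈{1,2,5}] row 2 places 1 nowhere but r2c3 ⇒ r2c3=1.
Step 4. [r4c4∈{3,5}] r4c4 is the only open cell in row 4 admitting 5 ⇒ r4c4=5.
Step 5. [r1c1∈{2,4}] r1c1 is the only open cell in row 1 admitting 4 ⇒ r1c1=4.
Step 6. [r1c5∈{5}] nothing but 5 survives at r1c5, so r1c5=5.
Step 7. [r5c3∈{2,4}] row 5 places 2 nowhere but r5c3. So r5c3=2.
Step 8. [r1c4∈{1}] r1c4 has the single candidate 1. So r1c4=1.
Step 9. [r2c2∈{5}] only 5 remains possible at r2c2 ⇒ r2c2=5.
Step 10. [r3c4∈{3}] only 3 remains possible at r3c4 ⇒ r3c4=3.
Step 11. [r6c3∈{5}] only 5 remains possible at r6c3, so r6c3=5.
Step 12. [r2c1∈{2}] r2c1's peers cover all but 2. So r2c1=2.
Step 13. [r6c6∈{3}] only 3 remains possible at r6c6. So r6c6=3.
Step 14. [r2c5∈{3}] only 3 remains possible at r2c5 ⇒ r2c5=3.
Step 15. [r5c4∈{6}] r5c4 is down to just 6 ⇒ r5c4=6.
Step 16. [r3c3∈{4}] r3c3's peers cover all but 4. So r3c3=4.
Step 17. [r4c3∈{6}] r4c3 is down to just 6. So r4c3=6.
Step 18. [r4c2∈{3}] r4c2's peers cover all but 3, so r4c2=3.
Step 19. [r1c6∈{2}] r1c6 is down to just 2, so r1c6=2.
Step 20. [r5c2∈{4}] r5c2 is down to just 4. So r5c2=4.

Answer: 4 6 3 1 5 2 / 2 5 1 4 3 6 / 5 2 4 3 6 1 / 1 3 6 5 2 4 / 3 4 2 6 1 5 / 6 1 5 2 4 3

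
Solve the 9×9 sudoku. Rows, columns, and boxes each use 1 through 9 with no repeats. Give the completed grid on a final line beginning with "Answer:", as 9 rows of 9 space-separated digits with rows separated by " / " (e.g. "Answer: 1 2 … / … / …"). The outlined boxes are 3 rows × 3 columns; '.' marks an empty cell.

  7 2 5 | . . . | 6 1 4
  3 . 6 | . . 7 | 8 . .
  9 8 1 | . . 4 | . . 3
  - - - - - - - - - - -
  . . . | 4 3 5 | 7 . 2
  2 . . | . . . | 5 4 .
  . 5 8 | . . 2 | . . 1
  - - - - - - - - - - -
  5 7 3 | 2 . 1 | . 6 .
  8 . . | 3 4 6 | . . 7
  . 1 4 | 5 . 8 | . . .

Step 1. [r9c9∈{9}] r9c9's peers cover all but 9. So r9c9=9.
Step 2. [r5c6∈{9}] r5c6's peers cover all but 9, so r5c6=9.
Step 3. [r2c8∈{2,5,9}] r2c8 is the only open cell in box 3 admitting 9, so r2c8=9.
Step 4. [r3c7∈{2}] only 2 remains possible at r3c7, so r3c7=2.
Step 5. [r5c9∈{6,8}] 6 has one home in col 9: r5c9, so r5c9=6.
Step 6. [r4c2∈{6,9}] col 2 places 6 nowhere but r4c2 ⇒ r4c2=6.
Step 7. [r8c8∈{2,5}] 5 has one home in row 8: r8c8, so r8c8=5.
Step 8. [r5c3∈{7}] r5c3 has the single candidate 7 ⇒ r5c3=7.
Step 9. [r1c4∈{8,9}] r1c4 is the only open cell in col 4 admitting 9 ⇒ r1c4=9.
Step 10. [r2c5∈{1,2,5}] across row 2, 2 lands solely at r2c5. So r2c5=2.
Step 11. [r9c7∈{3}] r9c7 has the single candidate 3. So r9c7=3.
Step 12. [r5c4∈{1,8}] 8 has one home in col 4: r5c4. So r5c4=8.
Step 13. [r6c4∈{6,7}] across col 4, 7 lands solely at r6c4 ⇒ r6c4=7.
Step 14. [r4c3∈{9}] only 9 remains possible at r4c3. So r4c3=9.
Step 15. [r6c5∈{6}] only 6 remains possible at r6c5 ⇒ r6c5=6.
Step 16. [r3c5∈{5}] r3c5 is down to just 5 ⇒ r3c5=5.
Step 17. [r2c4∈{1}] r2c4's peers cover all but 1, so r2c4=1.
Step 18. [r9c8∈{2}] r9c8's peers cover all but 2 ⇒ r9c8=2.
Step 19. [r9c5∈{7}] r9c5 is down to just 7, so r9c5=7.
Step 20. [r5c5∈{1}] nothing but 1 survives at r5c5 ⇒ r5c5=1.
Step 21. [r4c1∈{1}] r4c1 is down to just 1 ⇒ r4c1=1.
Step 22. [r6c8∈{3}] r6c8's peers cover all but 3 ⇒ r6c8=3.
Step 23. [r7c9∈{8}] r7c9's peers cover all but 8, so r7c9=8.
Step 24. [r8c7∈{1}] r8c7 has the single candidate 1 ⇒ r8c7=1.
Step 25. [r2c9∈{5}] r2c9 has the single candidate 5. So r2c9=5.
Step 26. [r7c7∈{4}] nothing but 4 survives at r7c7. So r7c7=4.
Step 27. [r3c8∈{7}] r3c8 has the single candidate 7, so r3c8=7.
Step 28. [r2c2∈{4}] r2c2 has the single candidate 4. So r2c2=4.
Step 29. [r6c7∈{9}] r6c7 has the single candidate 9 ⇒ r6c7=9.
Step 30. [r5c2∈{3}] r5c2 has the single candidate 3 ⇒ r5c2=3.
Step 31. [r8c3∈{2}] only 2 remains possible at r8c3. So r8c3=2.
Step 32. [r7c5∈{9}] r7c5's peers cover all but 9 ⇒ r7c5=9.
Step 33. [r1c6∈{3}] nothing but 3 survives at r1c6. So r1c6=3.
Step 34. [r1c5∈{8}] only 8 remains possible at r1c5. So r1c5=8.
Step 35. [r4c8∈{8}] r4c8 has the single candidate 8 ⇒ r4c8=8.
Step 36. [r6c1∈{4}] only 4 remains possible at r6c1, so r6c1=4.
Step 37. [r9c1∈{6}] only 6 remains possible at r9c1, so r9c1=6.
Step 38. [r3c4∈{6}] r3c4 is down to just 6 ⇒ r3c4=6.
Step 39. [r8c2∈{9}] r8c2 has the single candidate 9 ⇒ r8c2=9.

Answer: 7 2 5 9 8 3 6 1 4 / 3 4 6 1 2 7 8 9 5 / 9 8 1 6 5 4 2 7 3 / 1 6 9 4 3 5 7 8 2 / 2 3 7 8 1 9 5 4 6 / 4 5 8 7 6 2 9 3 1 / 5 7 3 2 9 1 4 6 8 / 8 9 2 3 4 6 1 5 7 / 6 1 4 5 7 8 3 2 9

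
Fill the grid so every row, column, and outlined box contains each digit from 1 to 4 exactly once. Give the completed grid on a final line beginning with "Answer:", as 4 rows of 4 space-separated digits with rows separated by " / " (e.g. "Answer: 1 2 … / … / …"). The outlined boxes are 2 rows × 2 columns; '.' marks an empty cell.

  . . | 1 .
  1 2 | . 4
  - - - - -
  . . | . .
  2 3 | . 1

Step 1. [r3c1∈{4}] r3c1 is down to just 4 ⇒ r3c1=4.
Step 2. [r2c3∈{3}] r2c3's peers cover all but 3. So r2c3=3.
Step 3. [r3c4∈{2,3}] row 3 places 3 nowhere but r3c4. So r3c4=3.
Step 4. [r3c2∈{1}] r3c2's peers cover all but 1. So r3c2=1.
Step 5. [r4c3∈{4}] r4c3's peers cover all but 4, so r4c3=4.
Step 6. [r3c3∈{2}] r3c3 is down to just 2 ⇒ r3c3=2.
Step 7. [r1c4∈{2}] r1c4 has the single candidate 2 ⇒ r1c4=2.
Step 8. [r1c1∈{3}] r1c1 is down to just 3, so r1c1=3.
Step 9. [r1c2∈{4}] only 4 remains possible at r1c2 ⇒ r1c2=4.

Answer: 3 4 1 2 / 1 2 3 4 / 4 1 2 3 / 2 3 4 1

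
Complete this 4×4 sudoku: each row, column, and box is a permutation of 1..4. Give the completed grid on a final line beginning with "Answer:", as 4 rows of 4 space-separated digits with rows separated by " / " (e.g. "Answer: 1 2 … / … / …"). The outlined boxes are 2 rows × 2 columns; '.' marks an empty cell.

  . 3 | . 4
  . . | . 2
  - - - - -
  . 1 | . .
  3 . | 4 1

Step 1. [r3c1∈{2,4}] r3c1 is the only open cell in row 3 admitting 4, so r3c1=4.
Step 2. [r1c3∈{1}] only 1 remains possible at r1c3 ⇒ r1c3=1.
Step 3. [r2c3∈{3}] only 3 remains possible at r2c3 ⇒ r2c3=3.
Step 4. [r3c3∈{2}] nothing but 2 survives at r3c3 ⇒ r3c3=2.
Step 5. [r3c4∈{3}] r3c4 has the single candidate 3. So r3c4=3.
Step 6. [r1c1∈{2}] r1c1 is down to just 2, so r1c1=2.
Step 7. [r2c1∈{1}] nothing but 1 survives at r2c1, so r2c1=1.
Step 8. [r4c2∈{2}] only 2 remains possible at r4c2, so r4c2=2.
Step 9. [r2c2∈{4}] r2c2 has the single candidate 4, so r2c2=4.

Answer: 2 3 1 4 / 1 4 3 2 / 4 1 2 3 / 3 2 4 1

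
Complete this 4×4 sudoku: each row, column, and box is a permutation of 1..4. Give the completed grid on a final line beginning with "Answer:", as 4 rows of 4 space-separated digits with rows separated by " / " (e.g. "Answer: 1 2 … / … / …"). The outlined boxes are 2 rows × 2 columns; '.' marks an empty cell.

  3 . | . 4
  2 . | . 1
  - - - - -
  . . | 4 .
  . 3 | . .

Step 1. [r3c1∈{1}] r3c1's peers cover all but 1 ⇒ r3c1=1.
Step 2. [r4c4∈{2}] r4c4 is down to just 2 ⇒ r4c4=2.
Step 3. [r2c3∈{3}] only 3 remains possible at r2c3, so r2c3=3.
Step 4. [r2c2∈{4}] r2c2's peers cover all but 4 ⇒ r2c2=4.
Step 5. [r4c3∈{1}] r4c3's peers cover all but 1, so r4c3=1.
Step 6. [r4c1∈{4}] r4c1 is down to just 4 ⇒ r4c1=4.
Step 7. [r3c2∈{2}] only 2 remains possible at r3c2. So r3c2=2.
Step 8. [r3c4∈{3}] only 3 remains possible at r3c4. So r3c4=3.
Step 9. [r1c3∈{2}] r1c3 is down to just 2 ⇒ r1c3=2.
Step 10. [r1c2∈{1}] r1c2's peers cover all but 1. So r1c2=1.

Answer: 3 1 2 4 / 2 4 3 1 / 1 2 4 3 / 4 3 1 2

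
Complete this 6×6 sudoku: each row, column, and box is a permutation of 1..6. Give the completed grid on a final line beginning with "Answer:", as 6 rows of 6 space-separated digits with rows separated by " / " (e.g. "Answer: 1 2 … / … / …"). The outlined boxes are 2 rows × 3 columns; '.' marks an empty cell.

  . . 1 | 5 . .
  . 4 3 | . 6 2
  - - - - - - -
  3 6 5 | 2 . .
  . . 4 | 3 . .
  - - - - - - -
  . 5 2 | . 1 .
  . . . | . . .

Step 1. [r5c6∈{3,4,6}] in row 5, 3 fits only at r5c6 ⇒ r5c6=3.
Step 2. [r6c3∈{6}] nothing but 6 survives at r6c3 ⇒ r6c3=6.
Step 3. [r6c4∈{4}] r6c4 has the single candidate 4 ⇒ r6c4=4.
Step 4. [r6c1∈{1}] nothing but 1 survives at r6c1, so r6c1=1.
Step 5. [r1c6∈{4}] r1c6 has the single candidate 4 ⇒ r1c6=4.
Step 6. [r1c2∈{2}] only 2 remains possible at r1c2 ⇒ r1c2=2.
Step 7. [r4c6∈{1,5,6}] in row 4, 6 fits only at r4c6. So r4c6=6.
Step 8. [r4c5∈{5}] r4c5 is down to just 5. So r4c5=5.
Step 9. [r3c6∈{1}] r3c6's peers cover all but 1 ⇒ r3c6=1.
Step 10. [r2c4∈{1}] nothing but 1 survives at r2c4. So r2c4=1.
Step 11. [r5c1∈{4}] nothing but 4 survives at r5c1, so r5c1=4.
Step 12. [r3c5∈{4}] r3c5 is down to just 4 ⇒ r3c5=4.
Step 13. [r1c5∈{3}] r1c5 has the single candidate 3, so r1c5=3.
Step 14. [r4c1∈{2}] nothing but 2 survives at r4c1, so r4c1=2.
Step 15. [r2c1∈{5}] only 5 remains possible at r2c1 ⇒ r2c1=5.
Step 16. [r5c4∈{6}] r5c4 is down to just 6 ⇒ r5c4=6.
Step 17. [r6c2∈{3}] r6c2 is down to just 3 ⇒ r6c2=3.
Step 18. [r1c1∈{6}] only 6 remains possible at r1c1. So r1c1=6.
Step 19. [r4c2∈{1}] only 1 remains possible at r4c2 ⇒ r4c2=1.
Step 20. [r6c6∈{5}] r6c6 has the single candidate 5 ⇒ r6c6=5.
Step 21. [r6c5∈{2}] only 2 remains possible at r6c5. So r6c5=2.

Answer: 6 2 1 5 3 4 / 5 4 3 1 6 2 / 3 6 5 2 4 1 / 2 1 4 3 5 6 / 4 5 2 6 1 3 / 1 3 6 4 2 5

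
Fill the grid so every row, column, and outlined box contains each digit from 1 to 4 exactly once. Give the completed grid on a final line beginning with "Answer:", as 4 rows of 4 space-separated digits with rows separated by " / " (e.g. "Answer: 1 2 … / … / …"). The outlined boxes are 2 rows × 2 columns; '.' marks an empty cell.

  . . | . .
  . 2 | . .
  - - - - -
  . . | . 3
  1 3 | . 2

Step 1. [r3c3∈{1,4}] row 3 places 1 nowhere but r3c3 ⇒ r3c3=1.
Step 2. [r4c3∈{4}] nothing but 4 survives at r4c3, so r4c3=4.
Step 3. [r3c2∈{4}] nothing but 4 survives at r3c2, so r3c2=4.
Step 4. [r2c4∈{1,4}] r2c4 is the only open cell in row 2 admitting 1 ⇒ r2c4=1.
Step 5. [r2c1∈{3,4}] r2c1 is the only open cell in row 2 admitting 4, so r2c1=4.
Step 6. [r2c3∈{3}] only 3 remains possible at r2c3, so r2c3=3.
Step 7. [r1c4∈{4}] r1c4 is down to just 4. So r1c4=4.
Step 8. [r1c1∈{3}] r1c1 is down to just 3 ⇒ r1c1=3.
Step 9. [r1c2∈{1}] nothing but 1 survives at r1c2, so r1c2=1.
Step 10. [r1c3∈{2}] r1c3's peers cover all but 2 ⇒ r1c3=2.
Step 11. [r3c1∈{2}] r3c1 has the single candidate 2 ⇒ r3c1=2.

Answer: 3 1 2 4 / 4 2 3 1 / 2 4 1 3 / 1 3 4 2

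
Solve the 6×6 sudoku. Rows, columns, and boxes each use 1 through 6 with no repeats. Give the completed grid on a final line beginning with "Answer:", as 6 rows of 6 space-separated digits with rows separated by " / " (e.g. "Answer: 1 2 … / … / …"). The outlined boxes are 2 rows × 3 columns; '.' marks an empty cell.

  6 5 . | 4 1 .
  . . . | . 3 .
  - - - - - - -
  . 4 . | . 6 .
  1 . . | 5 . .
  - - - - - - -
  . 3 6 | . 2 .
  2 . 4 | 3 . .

Step 1. [r1c6∈{2}] nothing but 2 survives at r1c6, so r1c6=2.
Step 2. [r3c1∈{3,5}] r3c1 is the only open cell in col 1 admitting 3 ⇒ r3c1=3.
Step 3. [r5c6∈{1,4,5}] 4 has one home in row 5: r5c6. So r5c6=4.
Step 4. [r4c3∈{2}] nothing but 2 survives at r4c3, so r4c3=2.
Step 5. [r6c6∈{1,5,6}] in row 6, 6 fits only at r6c6, so r6c6=6.
Step 6. [r3c4∈{1,2}] across row 3, 2 lands solely at r3c4. So r3c4=2.
Step 7. [r6c2∈{1}] r6c2 has the single candidate 1. So r6c2=1.
Step 8. [r4c6∈{3}] r4c6 has the single candidate 3. So r4c6=3.
Step 9. [r3c6∈{1}] r3c6 is down to just 1 ⇒ r3c6=1.
Step 10. [r5c1∈{5}] r5c1 is down to just 5 ⇒ r5c1=5.
Step 11. [r2c1∈{4}] nothing but 4 survives at r2c1 ⇒ r2c1=4.
Step 12. [r6c5∈{5}] only 5 remains possible at r6c5, so r6c5=5.
Step 13. [r2c4∈{6}] only 6 remains possible at r2c4 ⇒ r2c4=6.
Step 14. [r3c3∈{5}] r3c3's peers cover all but 5, so r3c3=5.
Step 15. [r5c4∈{1}] nothing but 1 survives at r5c4. So r5c4=1.
Step 16. [r2c6∈{5}] r2c6 is down to just 5 ⇒ r2c6=5.
Step 17. [r1c3∈{3}] r1c3 is down to just 3 ⇒ r1c3=3.
Step 18. [r4c5∈{4}] r4c5 is down to just 4, so r4c5=4.
Step 19. [r4c2∈{6}] r4c2 is down to just 6 ⇒ r4c2=6.
Step 20. [r2c2∈{2}] r2c2 has the single candidate 2, so r2c2=2.
Step 21. [r2c3∈{1}] r2c3 is down to just 1, so r2c3=1.

Answer: 6 5 3 4 1 2 / 4 2 1 6 3 5 / 3 4 5 2 6 1 / 1 6 2 5 4 3 / 5 3 6 1 2 4 / 2 1 4 3 5 6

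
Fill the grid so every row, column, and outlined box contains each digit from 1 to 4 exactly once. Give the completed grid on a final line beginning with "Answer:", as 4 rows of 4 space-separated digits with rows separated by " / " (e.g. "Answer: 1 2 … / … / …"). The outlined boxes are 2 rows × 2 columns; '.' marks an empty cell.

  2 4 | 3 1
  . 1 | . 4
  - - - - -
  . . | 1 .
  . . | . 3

Step 1. [r3c1∈{3,4}] in row 3, 4 fits only at r3c1, so r3c1=4.
Step 2. [r3c4∈{2}] r3c4's peers cover all but 2. So r3c4=2.
Step 3. [r4c3∈{4}] only 4 remains possible at r4c3. So r4c3=4.
Step 4. [r3c2∈{3}] only 3 remains possible at r3c2, so r3c2=3.
Step 5. [r2c1∈{3}] r2c1 is down to just 3 ⇒ r2c1=3.
Step 6. [r4c2∈{2}] r4c2 has the single candidate 2, so r4c2=2.
Step 7. [r4c1∈{1}] only 1 remains possible at r4c1, so r4c1=1.
Step 8. [r2c3∈{2}] nothing but 2 survives at r2c3. So r2c3=2.

Answer: 2 4 3 1 / 3 1 2 4 / 4 3 1 2 / 1 2 4 3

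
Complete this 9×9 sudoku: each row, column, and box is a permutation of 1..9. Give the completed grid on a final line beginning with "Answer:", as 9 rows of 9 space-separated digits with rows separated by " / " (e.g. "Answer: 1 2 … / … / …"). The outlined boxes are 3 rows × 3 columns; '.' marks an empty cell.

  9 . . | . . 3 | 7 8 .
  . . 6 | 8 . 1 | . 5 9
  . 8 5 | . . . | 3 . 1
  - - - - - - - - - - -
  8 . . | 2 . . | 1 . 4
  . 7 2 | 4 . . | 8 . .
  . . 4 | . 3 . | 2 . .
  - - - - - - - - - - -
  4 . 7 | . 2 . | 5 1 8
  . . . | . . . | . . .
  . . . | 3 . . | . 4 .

Step 1. [r7c2∈{3,6,9}] 3 has one home in row 7: r7c2, so r7c2=3.
Step 2. [r6c6∈{5,6,7,8,9}] row 6 places 8 nowhere but r6c6 ⇒ r6c6=8.
Step 3. [r3c6∈{2,4,6,7,9}] across col 6, 2 lands solely at r3c6, so r3c6=2.
Step 4. [r8c8∈{2,3,6,7,9}] across col 8, 2 lands solely at r8c8, so r8c8=2.
Step 5. [r3c5∈{4,6,7,9}] in row 3, 4 fits only at r3c5. So r3c5=4.
Step 6. [r3c8∈{6}] r3c8 is down to just 6, so r3c8=6.
Step 7. [r2c5∈{7}] r2c5 has the single candidate 7. So r2c5=7.
Step 8. [r8c6∈{4,5,6,7,9}] in row 8, 4 fits only at r8c6 ⇒ r8c6=4.
Step 9. [r8c9∈{3,6,7}] row 8 places 3 nowhere but r8c9. So r8c9=3.
Step 10. [r8c4∈{1,5,6,7,9}] r8c4 is the only open cell in row 8 admitting 7, so r8c4=7.
Step 11. [r6c4∈{1,5,6,9}] in col 4, 1 fits only at r6c4. So r6c4=1.
Step 12. [r5c1∈{1,3,5,6}] row 5 places 1 nowhere but r5c1. So r5c1=1.
Step 13. [r4c6∈{5,6,7,9}] in col 6, 7 fits only at r4c6. So r4c6=7.
Step 14. [r1c2∈{1,2,4}] r1c2 is the only open cell in row 1 admitting 4 ⇒ r1c2=4.
Step 15. [r6c8∈{7,9}] 7 has one home in col 8: r6c8. So r6c8=7.
Step 16. [r6c2∈{5,6,9}] 9 has one home in row 6: r6c2, so r6c2=9.
Step 17. [r1c4∈{5,6}] col 4 places 5 nowhere but r1c4. So r1c4=5.
Step 18. [r7c4∈{6,9}] across col 4, 6 lands solely at r7c4. So r7c4=6.
Step 19. [r5c6∈{5,6,9}] in col 6, 6 fits only at r5c6. So r5c6=6.
Step 20. [r9c6∈{5,9}] across col 6, 5 lands solely at r9c6, so r9c6=5.
Step 21. [r4c2∈{5,6}] 6 has one home in row 4: r4c2. So r4c2=6.
Step 22. [r7c6∈{9}] only 9 remains possible at r7c6. So r7c6=9.
Step 23. [r2c2∈{2}] r2c2 has the single candidate 2. So r2c2=2.
Step 24. [r9c2∈{1}] r9c2's peers cover all but 1 ⇒ r9c2=1.
Step 25. [r6c9∈{5,6}] in row 6, 6 fits only at r6c9 ⇒ r6c9=6.
Step 26. [r9c5∈{8}] r9c5's peers cover all but 8, so r9c5=8.
Step 27. [r4c5∈{5,9}] r4c5 is the only open cell in row 4 admitting 5, so r4c5=5.
Step 28. [r9c3∈{9}] nothing but 9 survives at r9c3. So r9c3=9.
Step 29. [r5c8∈{3,9}] across row 5, 3 lands solely at r5c8 ⇒ r5c8=3.
Step 30. [r9c7∈{6}] r9c7 is down to just 6, so r9c7=6.
Step 31. [r6c1∈{5}] r6c1 is down to just 5. So r6c1=5.
Step 32. [r2c7∈{4}] r2c7 is down to just 4. So r2c7=4.
Step 33. [r8c1∈{6}] r8c1 is down to just 6, so r8c1=6.
Step 34. [r8c7∈{9}] only 9 remains possible at r8c7, so r8c7=9.
Step 35. [r5c5∈{9}] nothing but 9 survives at r5c5 ⇒ r5c5=9.
Step 36. [r8c3∈{8}] only 8 remains possible at r8c3, so r8c3=8.
Step 37. [r4c3∈{3}] r4c3 has the single candidate 3. So r4c3=3.
Step 38. [r1c3∈{1}] r1c3 is down to just 1 ⇒ r1c3=1.
Step 39. [r3c1∈{7}] nothing but 7 survives at r3c1, so r3c1=7.
Step 40. [r4c8∈{9}] only 9 remains possible at r4c8. So r4c8=9.
Step 41. [r1c9∈{2}] r1c9 has the single candidate 2. So r1c9=2.
Step 42. [r9c9∈{7}] r9c9 is down to just 7. So r9c9=7.
Step 43. [r3c4∈{9}] r3c4 is down to just 9 ⇒ r3c4=9.
Step 44. [r9c1∈{2}] only 2 remains possible at r9c1. So r9c1=2.
Step 45. [r2c1∈{3}] r2c1 has the single candidate 3, so r2c1=3.
Step 46. [r5c9∈{5}] r5c9 is down to just 5 ⇒ r5c9=5.
Step 47. [r1c5∈{6}] r1c5 has the single candidate 6. So r1c5=6.
Step 48. [r8c2∈{5}] nothing but 5 survives at r8c2, so r8c2=5.
Step 49. [r8c5∈{1}] only 1 remains possible at r8c5 ⇒ r8c5=1.

Answer: 9 4 1 5 6 3 7 8 2 / 3 2 6 8 7 1 4 5 9 / 7 8 5 9 4 2 3 6 1 / 8 6 3 2 5 7 1 9 4 / 1 7 2 4 9 6 8 3 5 / 5 9 4 1 3 8 2 7 6 / 4 3 7 6 2 9 5 1 8 / 6 5 8 7 1 4 9 2 3 / 2 1 9 3 8 5 6 4 7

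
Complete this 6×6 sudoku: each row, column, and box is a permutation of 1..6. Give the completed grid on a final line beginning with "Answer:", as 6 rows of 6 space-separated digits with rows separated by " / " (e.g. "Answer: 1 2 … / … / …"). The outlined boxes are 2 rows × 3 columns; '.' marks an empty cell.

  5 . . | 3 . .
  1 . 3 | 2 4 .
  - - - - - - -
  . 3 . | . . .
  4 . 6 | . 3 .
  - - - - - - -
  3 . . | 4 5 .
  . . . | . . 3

Step 1. [r6c1∈{2,6}] r6c1 is the only open cell in col 1 admitting 6 ⇒ r6c1=6.
Step 2. [r6c4∈{1}] r6c4 has the single candidate 1. So r6c4=1.
Step 3. [r4c4∈{5}] r4c4 has the single candidate 5, so r4c4=5.
Step 4. [r5c6∈{2,6}] across row 5, 6 lands solely at r5c6, so r5c6=6.
Step 5. [r3c1∈{2}] r3c1 has the single candidate 2, so r3c1=2.
Step 6. [r1c6∈{1}] r1c6 has the single candidate 1. So r1c6=1.
Step 7. [r6c2∈{2,4,5}] 5 has one home in col 2: r6c2 ⇒ r6c2=5.
Step 8. [r1c2∈{2,4,6}] r1c2 is the only open cell in col 2 admitting 4. So r1c2=4.
Step 9. [r5c2∈{1,2}] across col 2, 2 lands solely at r5c2. So r5c2=2.
Step 10. [r3c5∈{1,6}] across col 5, 1 lands solely at r3c5, so r3c5=1.
Step 11. [r6c5∈{2}] r6c5 is down to just 2 ⇒ r6c5=2.
Step 12. [r6c3∈{4}] only 4 remains possible at r6c3, so r6c3=4.
Step 13. [r1c5∈{6}] r1c5 is down to just 6, so r1c5=6.
Step 14. [r4c2∈{1}] only 1 remains possible at r4c2 ⇒ r4c2=1.
Step 15. [r3c6∈{4}] only 4 remains possible at r3c6 ⇒ r3c6=4.
Step 16. [r5c3∈{1}] nothing but 1 survives at r5c3, so r5c3=1.
Step 17. [r3c4∈{6}] r3c4's peers cover all but 6. So r3c4=6.
Step 18. [r3c3∈{5}] only 5 remains possible at r3c3. So r3c3=5.
Step 19. [r4c6∈{2}] r4c6's peers cover all but 2. So r4c6=2.
Step 20. [r1c3∈{2}] r1c3's peers cover all but 2, so r1c3=2.
Step 21. [r2c6∈{5}] r2c6's peers cover all but 5. So r2c6=5.
Step 22. [r2c2∈{6}] r2c2's peers cover all but 6. So r2c2=6.

Answer: 5 4 2 3 6 1 / 1 6 3 2 4 5 / 2 3 5 6 1 4 / 4 1 6 5 3 2 / 3 2 1 4 5 6 / 6 5 4 1 2 3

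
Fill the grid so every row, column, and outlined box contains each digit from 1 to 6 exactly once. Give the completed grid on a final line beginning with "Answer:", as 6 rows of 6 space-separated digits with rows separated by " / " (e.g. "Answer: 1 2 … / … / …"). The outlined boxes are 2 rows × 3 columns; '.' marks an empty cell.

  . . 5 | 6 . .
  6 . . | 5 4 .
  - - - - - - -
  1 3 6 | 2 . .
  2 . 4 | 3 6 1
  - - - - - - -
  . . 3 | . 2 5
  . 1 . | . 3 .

Step 1. [r5c1∈{4}] r5c1's peers cover all but 4 ⇒ r5c1=4.
Step 2. [r2c2∈{2}] nothing but 2 survives at r2c2. So r2c2=2.
Step 3. [r6c4∈{4}] r6c4 has the single candidate 4 ⇒ r6c4=4.
Step 4. [r2c6∈{3}] r2c6 is down to just 3 ⇒ r2c6=3.
Step 5. [r1c2∈{4}] nothing but 4 survives at r1c2, so r1c2=4.
Step 6. [r1c5∈{1}] r1c5 is down to just 1, so r1c5=1.
Step 7. [r1c6∈{2}] only 2 remains possible at r1c6 ⇒ r1c6=2.
Step 8. [r6c3∈{2}] r6c3 is down to just 2. So r6c3=2.
Step 9. [r4c2∈{5}] nothing but 5 survives at r4c2 ⇒ r4c2=5.
Step 10. [r5c2∈{6}] nothing but 6 survives at r5c2. So r5c2=6.
Step 11. [r6c6∈{6}] r6c6 has the single candidate 6. So r6c6=6.
Step 12. [r1c1∈{3}] r1c1 is down to just 3. So r1c1=3.
Step 13. [r6c1∈{5}] r6c1 is down to just 5. So r6c1=5.
Step 14. [r3c6∈{4}] r3c6 is down to just 4 ⇒ r3c6=4.
Step 15. [r2c3∈{1}] nothing but 1 survives at r2c3. So r2c3=1.
Step 16. [r5c4∈{1}] r5c4 has the single candidate 1 ⇒ r5c4=1.
Step 17. [r3c5∈{5}] r3c5 has the single candidate 5 ⇒ r3c5=5.

Answer: 3 4 5 6 1 2 / 6 2 1 5 4 3 / 1 3 6 2 5 4 / 2 5 4 3 6 1 / 4 6 3 1 2 5 / 5 1 2 4 3 6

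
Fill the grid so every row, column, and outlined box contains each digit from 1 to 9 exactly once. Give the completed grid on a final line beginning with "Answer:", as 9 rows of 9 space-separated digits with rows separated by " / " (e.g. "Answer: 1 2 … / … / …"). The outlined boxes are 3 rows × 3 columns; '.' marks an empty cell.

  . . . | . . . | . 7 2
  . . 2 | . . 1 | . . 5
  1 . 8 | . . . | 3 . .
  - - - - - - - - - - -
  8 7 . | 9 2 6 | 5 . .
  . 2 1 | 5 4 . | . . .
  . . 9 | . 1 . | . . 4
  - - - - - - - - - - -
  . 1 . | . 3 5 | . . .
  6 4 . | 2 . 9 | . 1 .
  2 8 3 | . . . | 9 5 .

Step 1. [r1c3∈{4,5,6}] r1c3 is the only open cell in col 3 admitting 6. So r1c3=6.
Step 2. [r5c1∈{3}] r5c1 has the single candidate 3, so r5c1=3.
Step 3. [r7c3∈{7}] r7c3's peers cover all but 7. So r7c3=7.
Step 4. [r2c1∈{4,7,9}] 7 has one home in col 1: r2c1 ⇒ r2c1=7.
Step 5. [r1c1∈{4,5,9}] col 1 places 4 nowhere but r1c1 ⇒ r1c1=4.
Step 6. [r6c2∈{5,6}] 6 has one home in col 2: r6c2, so r6c2=6.
Step 7. [r9c4∈{1,4,6,7}] r9c4 is the only open cell in row 9 admitting 1 ⇒ r9c4=1.
Step 8. [r8c9∈{3,7,8}] in row 8, 3 fits only at r8c9 ⇒ r8c9=3.
Step 9. [r9c6∈{4,7}] in row 9, 4 fits only at r9c6. So r9c6=4.
Step 10. [r7c8∈{2,4,6,8}] r7c4 and r7c9 in row 7 both hold exactly {6,8}; those values are spoken for ⇒ r7c8≠6.
Step 11. [r2c4∈{3,4,6,8}] r1c4 and r1c6 in box 2 both hold exactly {3,8}; those values are spoken for, so r2c4≠3.
Step 12. [r2c2∈{3,9}] 3 has one home in row 2: r2c2, so r2c2=3.
Step 13. [r4c8∈{3}] r4c8 is down to just 3 ⇒ r4c8=3.
Step 14. [r7c8∈{2,4,8}] the pair r7c4,r7c9 in row 7 locks {6,8} between them, so r7c8≠8.
Step 15. [r1c7∈{1,8}] r1c7 is the only open cell in row 1 admitting 1, so r1c7=1.
Step 16. [r7c7∈{2,4,6,8}] row 7 has a naked pair {6,8} at r7c4 and r7c9 ⇒ r7c7≠6.
Step 17. [r2c4∈{4,6,8}] box 2 has a naked pair {3,8} at r1c4 and r1c6, so r2c4≠8.
Step 18. [r1c5∈{5,8,9}] the pair r1c4,r1c6 in row 1 locks {3,8} between them ⇒ r1c5≠8.
Step 19. [r5c9∈{6,7,8,9}] within box 9, every 6-candidate lies in col 9, so r5c9≠6.
Step 20. [r2c5∈{6,8,9}] r1c4 and r1c6 in box 2 both hold exactly {3,8}; those values are spoken for ⇒ r2c5≠8.
Step 21. [r8c5∈{7,8}] col 5 places 8 nowhere but r8c5 ⇒ r8c5=8.
Step 22. [r7c4∈{6}] r7c4 has the single candidate 6 ⇒ r7c4=6.
Step 23. [r8c7∈{7}] r8c7's peers cover all but 7, so r8c7=7.
Step 24. [r2c4∈{4}] only 4 remains possible at r2c4, so r2c4=4.
Step 25. [r3c4∈{7}] only 7 remains possible at r3c4. So r3c4=7.
Step 26. [r6c6∈{3,7,8}] across row 6, 7 lands solely at r6c6 ⇒ r6c6=7.
Step 27. [r5c6∈{8}] only 8 remains possible at r5c6 ⇒ r5c6=8.
Step 28. [r7c7∈{2,4,8}] 4 has one home in col 7: r7c7, so r7c7=4.
Step 29. [r3c8∈{4,6,9}] in row 3, 4 fits only at r3c8 ⇒ r3c8=4.
Step 30. [r6c7∈{2,8}] across col 7, 2 lands solely at r6c7 ⇒ r6c7=2.
Step 31. [r5c7∈{6}] nothing but 6 survives at r5c7. So r5c7=6.
Step 32. [r2c8∈{6,8,9}] col 8 places 6 nowhere but r2c8, so r2c8=6.
Step 33. [r3c9∈{9}] r3c9 has the single candidate 9 ⇒ r3c9=9.
Step 34. [r3c2∈{5}] r3c2 has the single candidate 5 ⇒ r3c2=5.
Step 35. [r2c5∈{9}] r2c5's peers cover all but 9. So r2c5=9.
Step 36. [r1c6∈{3}] r1c6's peers cover all but 3 ⇒ r1c6=3.
Step 37. [r9c5∈{7}] r9c5 has the single candidate 7 ⇒ r9c5=7.
Step 38. [r4c3∈{4}] nothing but 4 survives at r4c3 ⇒ r4c3=4.
Step 39. [r2c7∈{8}] r2c7 has the single candidate 8 ⇒ r2c7=8.
Step 40. [r1c4∈{8}] nothing but 8 survives at r1c4 ⇒ r1c4=8.
Step 41. [r7c9∈{8}] r7c9 is down to just 8. So r7c9=8.
Step 42. [r3c6∈{2}] only 2 remains possible at r3c6, so r3c6=2.
Step 43. [r3c5∈{6}] r3c5's peers cover all but 6, so r3c5=6.
Step 44. [r7c1∈{9}] r7c1 is down to just 9 ⇒ r7c1=9.
Step 45. [r6c8∈{8}] r6c8's peers cover all but 8 ⇒ r6c8=8.
Step 46. [r5c8∈{9}] nothing but 9 survives at r5c8. So r5c8=9.
Step 47. [r4c9∈{1}] r4c9 is down to just 1. So r4c9=1.
Step 48. [r6c1∈{5}] only 5 remains possible at r6c1. So r6c1=5.
Step 49. [r5c9∈{7}] only 7 remains possible at r5c9 ⇒ r5c9=7.
Step 50. [r9c9∈{6}] r9c9 has the single candidate 6, so r9c9=6.
Step 51. [r1c5∈{5}] only 5 remains possible at r1c5 ⇒ r1c5=5.
Step 52. [r6c4∈{3}] r6c4 has the single candidate 3. So r6c4=3.
Step 53. [r7c8∈{2}] r7c8 has the single candidate 2 ⇒ r7c8=2.
Step 54. [r1c2∈{9}] r1c2 has the single candidate 9 ⇒ r1c2=9.
Step 55. [r8c3∈{5}] only 5 remains possible at r8c3 ⇒ r8c3=5.

Answer: 4 9 6 8 5 3 1 7 2 / 7 3 2 4 9 1 8 6 5 / 1 5 8 7 6 2 3 4 9 / 8 7 4 9 2 6 5 3 1 / 3 2 1 5 4 8 6 9 7 / 5 6 9 3 1 7 2 8 4 / 9 1 7 6 3 5 4 2 8 / 6 4 5 2 8 9 7 1 3 / 2 8 3 1 7 4 9 5 6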